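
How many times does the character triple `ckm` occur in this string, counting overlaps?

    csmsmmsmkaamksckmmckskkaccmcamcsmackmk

2

Sliding a length-3 window over the 38 characters (36 positions):
  position 15–17: ckm
  position 35–37: ckm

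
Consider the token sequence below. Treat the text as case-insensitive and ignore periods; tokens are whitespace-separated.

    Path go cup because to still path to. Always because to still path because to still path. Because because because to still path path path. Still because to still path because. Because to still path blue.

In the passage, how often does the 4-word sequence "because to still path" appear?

Scanning the 33 overlapping 4-gram windows for "because to still path":
  position 4–7: because to still path
  position 10–13: because to still path
  position 14–17: because to still path
  position 20–23: because to still path
  position 27–30: because to still path
  position 32–35: because to still path

6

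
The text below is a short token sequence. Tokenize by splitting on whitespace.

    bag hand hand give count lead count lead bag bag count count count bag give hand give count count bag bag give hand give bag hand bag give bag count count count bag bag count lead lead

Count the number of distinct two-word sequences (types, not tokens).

16

37 tokens → 36 bigram windows in total.
Repeated bigrams (each contributes count−1 duplicates):
  count count: 5
  bag bag: 3
  bag count: 3
  bag give: 3
  count bag: 3
  count lead: 3
  hand give: 3
  bag hand: 2
  … (3 more repeated)
20 duplicate windows → 36 − 20 = 16 distinct.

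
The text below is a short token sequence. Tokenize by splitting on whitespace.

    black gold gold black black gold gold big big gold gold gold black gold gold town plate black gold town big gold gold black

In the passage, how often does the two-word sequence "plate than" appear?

0

Scanning the 23 overlapping bigram windows for "plate than":
  (none found)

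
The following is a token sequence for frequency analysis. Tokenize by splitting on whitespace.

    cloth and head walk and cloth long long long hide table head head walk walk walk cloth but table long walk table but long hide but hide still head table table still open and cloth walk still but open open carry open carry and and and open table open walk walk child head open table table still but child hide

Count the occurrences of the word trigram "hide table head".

1

Scanning the 58 overlapping trigram windows for "hide table head":
  position 10–12: hide table head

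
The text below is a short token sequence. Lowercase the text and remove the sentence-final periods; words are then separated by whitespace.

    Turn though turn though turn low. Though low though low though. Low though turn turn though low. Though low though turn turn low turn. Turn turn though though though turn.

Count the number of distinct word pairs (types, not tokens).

8

30 tokens → 29 bigram windows in total.
Repeated bigrams (each contributes count−1 duplicates):
  low though: 6
  though low: 5
  though turn: 5
  turn though: 4
  turn turn: 4
  though though: 2
  turn low: 2
21 duplicate windows → 29 − 21 = 8 distinct.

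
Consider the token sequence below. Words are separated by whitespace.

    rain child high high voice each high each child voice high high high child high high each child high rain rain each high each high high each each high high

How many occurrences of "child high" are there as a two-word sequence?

Scanning the 29 overlapping bigram windows for "child high":
  position 2–3: child high
  position 14–15: child high
  position 18–19: child high

3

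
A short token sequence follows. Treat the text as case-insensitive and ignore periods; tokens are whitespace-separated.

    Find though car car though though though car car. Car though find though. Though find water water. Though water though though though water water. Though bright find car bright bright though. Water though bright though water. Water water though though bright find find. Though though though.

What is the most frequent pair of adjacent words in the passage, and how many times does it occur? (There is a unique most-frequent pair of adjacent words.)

"though though", 8 times

Bigram frequencies (highest first):
  though though: 8
  water though: 5
  water water: 4
  though water: 4
  find though: 3
  car car: 3
  … (11 more, each ≤ 3)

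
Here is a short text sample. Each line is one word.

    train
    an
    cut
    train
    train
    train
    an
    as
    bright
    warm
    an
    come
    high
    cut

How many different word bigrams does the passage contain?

11

14 tokens → 13 bigram windows in total.
Repeated bigrams (each contributes count−1 duplicates):
  train an: 2
  train train: 2
2 duplicate windows → 13 − 2 = 11 distinct.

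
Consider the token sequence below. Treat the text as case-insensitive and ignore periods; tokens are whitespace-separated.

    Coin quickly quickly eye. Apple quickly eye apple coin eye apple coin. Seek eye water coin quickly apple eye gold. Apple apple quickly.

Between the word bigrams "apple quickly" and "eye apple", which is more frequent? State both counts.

"apple quickly": 2 occurrences
"eye apple": 3 occurrences

"eye apple" (3 vs 2)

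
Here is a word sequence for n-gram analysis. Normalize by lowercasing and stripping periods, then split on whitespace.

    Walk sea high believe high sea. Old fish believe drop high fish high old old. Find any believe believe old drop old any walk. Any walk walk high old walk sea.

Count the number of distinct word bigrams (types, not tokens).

31 tokens → 30 bigram windows in total.
Repeated bigrams (each contributes count−1 duplicates):
  any walk: 2
  high old: 2
  walk sea: 2
3 duplicate windows → 30 − 3 = 27 distinct.

27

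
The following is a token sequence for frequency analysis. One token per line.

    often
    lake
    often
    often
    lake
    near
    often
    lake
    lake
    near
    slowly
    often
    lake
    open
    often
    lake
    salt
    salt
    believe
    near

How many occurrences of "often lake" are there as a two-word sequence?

5

Scanning the 19 overlapping bigram windows for "often lake":
  position 1–2: often lake
  position 4–5: often lake
  position 7–8: often lake
  position 12–13: often lake
  position 15–16: often lake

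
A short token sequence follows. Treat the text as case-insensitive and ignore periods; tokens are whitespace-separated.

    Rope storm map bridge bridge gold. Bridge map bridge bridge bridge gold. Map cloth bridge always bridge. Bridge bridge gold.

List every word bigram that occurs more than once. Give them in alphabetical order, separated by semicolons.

Bigram counts meeting the condition (more than once):
  bridge bridge: 5
  bridge gold: 3
  map bridge: 2

bridge bridge; bridge gold; map bridge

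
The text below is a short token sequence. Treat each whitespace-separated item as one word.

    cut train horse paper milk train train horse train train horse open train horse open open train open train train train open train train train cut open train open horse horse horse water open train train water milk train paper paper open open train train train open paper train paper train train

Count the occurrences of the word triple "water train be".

0

Scanning the 50 overlapping trigram windows for "water train be":
  (none found)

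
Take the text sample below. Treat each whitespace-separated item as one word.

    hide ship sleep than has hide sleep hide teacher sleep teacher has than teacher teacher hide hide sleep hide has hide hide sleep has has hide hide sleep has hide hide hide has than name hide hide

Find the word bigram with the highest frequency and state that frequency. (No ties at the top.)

Bigram frequencies (highest first):
  hide hide: 6
  has hide: 4
  hide sleep: 4
  sleep hide: 2
  has than: 2
  hide has: 2
  … (15 more, each ≤ 2)

"hide hide", 6 times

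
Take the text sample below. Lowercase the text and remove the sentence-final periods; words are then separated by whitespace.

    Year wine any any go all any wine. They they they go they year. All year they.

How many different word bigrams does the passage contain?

17 tokens → 16 bigram windows in total.
Repeated bigrams (each contributes count−1 duplicates):
  they they: 2
1 duplicate windows → 16 − 1 = 15 distinct.

15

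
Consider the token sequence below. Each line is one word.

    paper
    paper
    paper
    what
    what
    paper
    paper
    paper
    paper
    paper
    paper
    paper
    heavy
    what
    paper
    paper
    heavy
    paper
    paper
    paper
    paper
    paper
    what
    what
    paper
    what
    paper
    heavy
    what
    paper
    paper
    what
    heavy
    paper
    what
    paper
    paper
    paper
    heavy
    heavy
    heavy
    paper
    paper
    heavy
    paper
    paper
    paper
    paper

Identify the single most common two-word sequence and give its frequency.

"paper paper", 20 times

Bigram frequencies (highest first):
  paper paper: 20
  what paper: 6
  paper what: 5
  paper heavy: 5
  heavy paper: 4
  what what: 2
  … (3 more, each ≤ 2)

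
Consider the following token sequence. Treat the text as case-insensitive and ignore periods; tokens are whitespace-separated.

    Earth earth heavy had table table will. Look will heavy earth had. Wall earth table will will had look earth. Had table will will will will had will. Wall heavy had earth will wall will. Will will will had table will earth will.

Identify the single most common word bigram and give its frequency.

Bigram frequencies (highest first):
  will will: 7
  table will: 4
  had table: 3
  will had: 3
  heavy had: 2
  earth had: 2
  … (19 more, each ≤ 2)

"will will", 7 times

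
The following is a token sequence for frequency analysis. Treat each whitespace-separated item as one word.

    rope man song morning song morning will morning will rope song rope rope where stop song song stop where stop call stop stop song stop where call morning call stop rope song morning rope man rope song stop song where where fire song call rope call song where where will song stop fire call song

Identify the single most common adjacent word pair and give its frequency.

"song stop", 4 times

Bigram frequencies (highest first):
  song stop: 4
  song morning: 3
  rope song: 3
  stop song: 3
  rope man: 2
  morning will: 2
  … (31 more, each ≤ 2)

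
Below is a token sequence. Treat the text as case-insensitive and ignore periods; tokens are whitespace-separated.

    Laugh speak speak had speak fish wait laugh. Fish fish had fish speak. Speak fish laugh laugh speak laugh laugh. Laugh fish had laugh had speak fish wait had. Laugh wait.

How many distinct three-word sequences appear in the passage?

27

31 tokens → 29 trigram windows in total.
Repeated trigrams (each contributes count−1 duplicates):
  had speak fish: 2
  speak fish wait: 2
2 duplicate windows → 29 − 2 = 27 distinct.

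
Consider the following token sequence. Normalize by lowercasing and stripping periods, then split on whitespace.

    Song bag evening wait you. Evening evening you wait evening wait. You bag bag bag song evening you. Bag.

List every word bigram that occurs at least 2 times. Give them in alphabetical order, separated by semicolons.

Bigram counts meeting the condition (at least 2 times):
  bag bag: 2
  evening wait: 2
  evening you: 2
  wait you: 2
  you bag: 2

bag bag; evening wait; evening you; wait you; you bag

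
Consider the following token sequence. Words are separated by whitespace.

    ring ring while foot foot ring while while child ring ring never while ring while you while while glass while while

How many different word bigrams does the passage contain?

15

21 tokens → 20 bigram windows in total.
Repeated bigrams (each contributes count−1 duplicates):
  ring while: 3
  while while: 3
  ring ring: 2
5 duplicate windows → 20 − 5 = 15 distinct.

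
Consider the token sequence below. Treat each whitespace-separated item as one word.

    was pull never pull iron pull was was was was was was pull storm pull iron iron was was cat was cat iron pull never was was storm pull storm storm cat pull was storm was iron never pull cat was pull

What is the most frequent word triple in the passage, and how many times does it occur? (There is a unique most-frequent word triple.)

"was was was", 4 times

Trigram frequencies (highest first):
  was was was: 4
  was pull never: 1
  pull never pull: 1
  never pull iron: 1
  pull iron pull: 1
  iron pull was: 1
  … (31 more, each ≤ 1)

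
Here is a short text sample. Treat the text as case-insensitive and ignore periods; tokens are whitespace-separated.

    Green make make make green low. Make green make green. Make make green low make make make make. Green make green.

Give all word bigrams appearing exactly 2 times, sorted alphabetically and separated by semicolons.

Bigram counts meeting the condition (exactly 2 times):
  green low: 2
  low make: 2

green low; low make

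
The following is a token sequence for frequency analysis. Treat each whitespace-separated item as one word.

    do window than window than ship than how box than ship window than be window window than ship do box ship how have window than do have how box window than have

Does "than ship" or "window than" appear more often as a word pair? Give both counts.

"window than" (6 vs 3)

"than ship": 3 occurrences
"window than": 6 occurrences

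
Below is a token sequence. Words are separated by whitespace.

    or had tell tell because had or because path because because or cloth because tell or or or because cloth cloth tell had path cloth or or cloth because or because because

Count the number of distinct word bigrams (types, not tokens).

23

32 tokens → 31 bigram windows in total.
Repeated bigrams (each contributes count−1 duplicates):
  or because: 3
  or or: 3
  because because: 2
  because or: 2
  cloth because: 2
  or cloth: 2
8 duplicate windows → 31 − 8 = 23 distinct.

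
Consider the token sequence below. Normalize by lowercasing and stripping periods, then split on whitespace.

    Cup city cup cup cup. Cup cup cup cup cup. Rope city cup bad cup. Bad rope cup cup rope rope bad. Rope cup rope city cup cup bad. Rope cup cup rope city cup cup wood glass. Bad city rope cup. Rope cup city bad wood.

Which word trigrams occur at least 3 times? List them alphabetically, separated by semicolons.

Trigram counts meeting the condition (at least 3 times):
  bad rope cup: 3
  city cup cup: 3
  cup cup cup: 6
  cup cup rope: 3
  cup rope city: 3
  rope city cup: 3

bad rope cup; city cup cup; cup cup cup; cup cup rope; cup rope city; rope city cup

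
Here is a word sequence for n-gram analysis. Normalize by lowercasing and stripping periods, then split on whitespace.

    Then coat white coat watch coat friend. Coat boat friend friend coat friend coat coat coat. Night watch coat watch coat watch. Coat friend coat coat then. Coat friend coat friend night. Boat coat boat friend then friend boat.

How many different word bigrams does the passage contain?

39 tokens → 38 bigram windows in total.
Repeated bigrams (each contributes count−1 duplicates):
  coat friend: 5
  friend coat: 5
  watch coat: 4
  coat coat: 3
  coat watch: 3
  boat friend: 2
  coat boat: 2
  then coat: 2
18 duplicate windows → 38 − 18 = 20 distinct.

20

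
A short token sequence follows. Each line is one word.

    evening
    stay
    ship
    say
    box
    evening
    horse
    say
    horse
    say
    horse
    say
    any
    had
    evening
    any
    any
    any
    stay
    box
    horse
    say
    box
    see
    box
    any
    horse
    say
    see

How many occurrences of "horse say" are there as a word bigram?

5

Scanning the 28 overlapping bigram windows for "horse say":
  position 7–8: horse say
  position 9–10: horse say
  position 11–12: horse say
  position 21–22: horse say
  position 27–28: horse say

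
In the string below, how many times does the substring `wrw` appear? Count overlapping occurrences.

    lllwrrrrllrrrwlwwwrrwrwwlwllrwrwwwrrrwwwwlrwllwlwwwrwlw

Sliding a length-3 window over the 55 characters (53 positions):
  position 21–23: wrw
  position 30–32: wrw
  position 51–53: wrw

3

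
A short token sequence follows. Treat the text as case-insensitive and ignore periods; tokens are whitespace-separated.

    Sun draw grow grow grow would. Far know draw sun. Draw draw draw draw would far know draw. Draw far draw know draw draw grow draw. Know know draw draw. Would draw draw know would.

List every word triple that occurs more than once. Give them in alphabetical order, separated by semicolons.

Trigram counts meeting the condition (more than once):
  draw draw draw: 2
  draw draw would: 2
  far know draw: 2
  know draw draw: 3
  would far know: 2

draw draw draw; draw draw would; far know draw; know draw draw; would far know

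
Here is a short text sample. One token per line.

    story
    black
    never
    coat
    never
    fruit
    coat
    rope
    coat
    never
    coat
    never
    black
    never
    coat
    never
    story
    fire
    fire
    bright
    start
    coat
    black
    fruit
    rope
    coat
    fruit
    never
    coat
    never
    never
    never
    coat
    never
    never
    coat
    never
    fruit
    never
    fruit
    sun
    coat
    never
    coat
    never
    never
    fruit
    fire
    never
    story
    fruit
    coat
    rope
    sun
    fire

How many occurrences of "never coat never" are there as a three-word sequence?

Scanning the 53 overlapping trigram windows for "never coat never":
  position 3–5: never coat never
  position 10–12: never coat never
  position 14–16: never coat never
  position 28–30: never coat never
  position 32–34: never coat never
  position 35–37: never coat never
  position 43–45: never coat never

7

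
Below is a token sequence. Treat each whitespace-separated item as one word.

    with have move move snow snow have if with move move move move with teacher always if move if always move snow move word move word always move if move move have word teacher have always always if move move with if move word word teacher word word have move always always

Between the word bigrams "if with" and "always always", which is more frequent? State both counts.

"always always" (2 vs 1)

"if with": 1 occurrence
"always always": 2 occurrences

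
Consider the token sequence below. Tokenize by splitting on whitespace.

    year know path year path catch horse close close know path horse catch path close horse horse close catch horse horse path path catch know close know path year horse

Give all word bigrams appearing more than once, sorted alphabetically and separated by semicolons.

catch horse; close know; horse close; horse horse; know path; path catch; path year

Bigram counts meeting the condition (more than once):
  catch horse: 2
  close know: 2
  horse close: 2
  horse horse: 2
  know path: 3
  path catch: 2
  path year: 2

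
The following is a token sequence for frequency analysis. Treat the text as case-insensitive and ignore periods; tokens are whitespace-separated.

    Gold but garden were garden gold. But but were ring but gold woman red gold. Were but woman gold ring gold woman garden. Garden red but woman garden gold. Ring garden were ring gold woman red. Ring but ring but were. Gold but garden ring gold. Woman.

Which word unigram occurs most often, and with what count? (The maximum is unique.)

Unigram frequencies (highest first):
  gold: 10
  but: 9
  garden: 7
  ring: 7
  woman: 6
  were: 5
  … (1 more, each ≤ 3)

"gold", 10 times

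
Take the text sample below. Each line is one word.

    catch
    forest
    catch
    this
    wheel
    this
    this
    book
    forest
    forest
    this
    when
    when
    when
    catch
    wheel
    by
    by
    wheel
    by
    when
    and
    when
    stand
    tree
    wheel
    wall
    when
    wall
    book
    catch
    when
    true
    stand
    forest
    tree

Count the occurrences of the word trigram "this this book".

1

Scanning the 34 overlapping trigram windows for "this this book":
  position 6–8: this this book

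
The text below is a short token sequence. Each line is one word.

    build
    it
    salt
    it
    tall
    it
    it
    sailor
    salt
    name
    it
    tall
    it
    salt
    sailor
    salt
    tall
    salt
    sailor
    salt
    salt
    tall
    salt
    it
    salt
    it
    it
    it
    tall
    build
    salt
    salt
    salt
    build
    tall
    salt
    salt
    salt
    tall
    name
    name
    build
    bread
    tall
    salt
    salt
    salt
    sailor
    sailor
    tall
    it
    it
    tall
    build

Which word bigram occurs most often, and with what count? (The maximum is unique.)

Bigram frequencies (highest first):
  salt salt: 7
  it tall: 4
  it it: 4
  tall salt: 4
  it salt: 3
  salt it: 3
  … (19 more, each ≤ 3)

"salt salt", 7 times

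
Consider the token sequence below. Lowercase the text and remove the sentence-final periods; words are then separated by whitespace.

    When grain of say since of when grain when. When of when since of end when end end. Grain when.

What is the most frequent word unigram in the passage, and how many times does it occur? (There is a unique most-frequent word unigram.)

Unigram frequencies (highest first):
  when: 7
  of: 4
  grain: 3
  end: 3
  since: 2
  say: 1

"when", 7 times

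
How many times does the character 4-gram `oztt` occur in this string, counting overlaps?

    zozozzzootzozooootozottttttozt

0

Sliding a length-4 window over the 30 characters (27 positions):
  (no match at any position)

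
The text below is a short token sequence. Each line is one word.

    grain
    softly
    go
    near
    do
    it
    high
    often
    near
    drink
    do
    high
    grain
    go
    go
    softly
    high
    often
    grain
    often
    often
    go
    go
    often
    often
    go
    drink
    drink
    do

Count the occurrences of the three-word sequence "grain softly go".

Scanning the 27 overlapping trigram windows for "grain softly go":
  position 1–3: grain softly go

1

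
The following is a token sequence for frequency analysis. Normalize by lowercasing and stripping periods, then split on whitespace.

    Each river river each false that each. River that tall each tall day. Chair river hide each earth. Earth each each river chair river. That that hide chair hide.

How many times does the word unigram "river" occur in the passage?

6

Scanning the 29 tokens for "river":
  position 2: river
  position 3: river
  position 8: river
  position 15: river
  position 22: river
  position 24: river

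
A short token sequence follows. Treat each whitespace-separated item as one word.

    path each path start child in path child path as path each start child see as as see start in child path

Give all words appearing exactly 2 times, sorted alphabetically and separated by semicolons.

Unigram counts meeting the condition (exactly 2 times):
  each: 2
  in: 2
  see: 2

each; in; see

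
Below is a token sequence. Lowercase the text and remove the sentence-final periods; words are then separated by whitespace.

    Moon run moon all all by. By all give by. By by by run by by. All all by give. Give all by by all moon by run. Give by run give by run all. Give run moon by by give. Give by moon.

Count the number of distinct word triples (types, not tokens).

44 tokens → 42 trigram windows in total.
Repeated trigrams (each contributes count−1 duplicates):
  by by all: 3
  all all by: 2
  all by by: 2
  by by by: 2
  by give give: 2
  by run give: 2
  give by run: 2
  run give by: 2
9 duplicate windows → 42 − 9 = 33 distinct.

33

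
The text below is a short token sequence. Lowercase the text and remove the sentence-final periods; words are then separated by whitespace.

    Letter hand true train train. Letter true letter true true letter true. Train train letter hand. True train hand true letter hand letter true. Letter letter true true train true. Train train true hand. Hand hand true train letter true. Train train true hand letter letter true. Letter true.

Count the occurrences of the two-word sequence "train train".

Scanning the 48 overlapping bigram windows for "train train":
  position 4–5: train train
  position 13–14: train train
  position 31–32: train train
  position 41–42: train train

4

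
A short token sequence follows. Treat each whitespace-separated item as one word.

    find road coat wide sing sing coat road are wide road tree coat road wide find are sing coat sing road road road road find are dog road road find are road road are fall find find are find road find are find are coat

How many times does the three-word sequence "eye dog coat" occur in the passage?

0

Scanning the 43 overlapping trigram windows for "eye dog coat":
  (none found)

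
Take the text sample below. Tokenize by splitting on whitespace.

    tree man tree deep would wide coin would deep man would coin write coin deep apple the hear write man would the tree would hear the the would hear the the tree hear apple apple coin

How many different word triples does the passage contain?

32

36 tokens → 34 trigram windows in total.
Repeated trigrams (each contributes count−1 duplicates):
  hear the the: 2
  would hear the: 2
2 duplicate windows → 34 − 2 = 32 distinct.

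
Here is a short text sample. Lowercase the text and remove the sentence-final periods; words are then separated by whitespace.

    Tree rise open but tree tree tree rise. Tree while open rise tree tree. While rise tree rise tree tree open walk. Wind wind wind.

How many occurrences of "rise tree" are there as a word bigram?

4

Scanning the 24 overlapping bigram windows for "rise tree":
  position 8–9: rise tree
  position 12–13: rise tree
  position 16–17: rise tree
  position 18–19: rise tree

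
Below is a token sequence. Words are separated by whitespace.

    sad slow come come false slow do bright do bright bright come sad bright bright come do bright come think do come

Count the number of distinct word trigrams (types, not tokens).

19

22 tokens → 20 trigram windows in total.
Repeated trigrams (each contributes count−1 duplicates):
  bright bright come: 2
1 duplicate windows → 20 − 1 = 19 distinct.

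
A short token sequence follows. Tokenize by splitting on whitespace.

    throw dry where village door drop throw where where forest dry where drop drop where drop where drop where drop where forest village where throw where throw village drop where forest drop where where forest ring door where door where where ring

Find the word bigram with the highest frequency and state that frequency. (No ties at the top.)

"drop where", 6 times

Bigram frequencies (highest first):
  drop where: 6
  where forest: 4
  where drop: 4
  where where: 3
  dry where: 2
  throw where: 2
  … (18 more, each ≤ 2)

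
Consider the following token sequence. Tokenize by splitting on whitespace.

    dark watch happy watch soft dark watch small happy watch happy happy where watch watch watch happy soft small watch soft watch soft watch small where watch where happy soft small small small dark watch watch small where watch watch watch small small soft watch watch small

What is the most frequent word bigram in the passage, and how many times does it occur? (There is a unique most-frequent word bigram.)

Bigram frequencies (highest first):
  watch watch: 6
  watch small: 5
  dark watch: 3
  watch happy: 3
  watch soft: 3
  where watch: 3
  … (15 more, each ≤ 3)

"watch watch", 6 times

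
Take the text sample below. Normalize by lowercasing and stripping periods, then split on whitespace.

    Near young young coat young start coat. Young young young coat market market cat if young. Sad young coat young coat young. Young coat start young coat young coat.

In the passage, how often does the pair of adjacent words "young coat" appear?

Scanning the 28 overlapping bigram windows for "young coat":
  position 3–4: young coat
  position 10–11: young coat
  position 18–19: young coat
  position 20–21: young coat
  position 23–24: young coat
  position 26–27: young coat
  position 28–29: young coat

7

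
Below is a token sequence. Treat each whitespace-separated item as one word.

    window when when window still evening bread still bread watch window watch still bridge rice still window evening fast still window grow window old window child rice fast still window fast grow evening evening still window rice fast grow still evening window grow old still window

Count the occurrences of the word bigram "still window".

5

Scanning the 45 overlapping bigram windows for "still window":
  position 16–17: still window
  position 20–21: still window
  position 29–30: still window
  position 35–36: still window
  position 45–46: still window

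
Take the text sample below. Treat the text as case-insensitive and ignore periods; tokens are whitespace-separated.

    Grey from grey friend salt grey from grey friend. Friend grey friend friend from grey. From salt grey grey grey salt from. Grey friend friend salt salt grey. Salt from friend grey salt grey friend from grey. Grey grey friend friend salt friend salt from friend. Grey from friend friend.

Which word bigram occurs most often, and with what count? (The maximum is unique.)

"grey friend", 6 times

Bigram frequencies (highest first):
  grey friend: 6
  from grey: 5
  friend friend: 5
  grey from: 4
  friend salt: 4
  salt grey: 4
  … (9 more, each ≤ 4)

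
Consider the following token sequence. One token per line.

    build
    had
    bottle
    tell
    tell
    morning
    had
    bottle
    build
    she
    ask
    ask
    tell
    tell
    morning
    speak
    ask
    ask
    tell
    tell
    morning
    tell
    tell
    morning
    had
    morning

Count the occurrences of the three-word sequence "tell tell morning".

4

Scanning the 24 overlapping trigram windows for "tell tell morning":
  position 4–6: tell tell morning
  position 13–15: tell tell morning
  position 19–21: tell tell morning
  position 22–24: tell tell morning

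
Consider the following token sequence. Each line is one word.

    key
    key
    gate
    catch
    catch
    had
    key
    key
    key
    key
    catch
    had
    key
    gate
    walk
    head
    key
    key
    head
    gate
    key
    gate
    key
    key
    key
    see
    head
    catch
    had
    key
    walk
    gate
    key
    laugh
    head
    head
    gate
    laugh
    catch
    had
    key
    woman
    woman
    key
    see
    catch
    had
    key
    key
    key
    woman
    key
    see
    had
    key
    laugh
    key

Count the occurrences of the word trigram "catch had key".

5

Scanning the 55 overlapping trigram windows for "catch had key":
  position 5–7: catch had key
  position 11–13: catch had key
  position 28–30: catch had key
  position 39–41: catch had key
  position 46–48: catch had key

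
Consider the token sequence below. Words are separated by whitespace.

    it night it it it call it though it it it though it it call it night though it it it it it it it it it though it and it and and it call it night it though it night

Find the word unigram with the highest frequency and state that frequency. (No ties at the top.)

"it", 26 times

Unigram frequencies (highest first):
  it: 26
  though: 5
  night: 4
  call: 3
  and: 3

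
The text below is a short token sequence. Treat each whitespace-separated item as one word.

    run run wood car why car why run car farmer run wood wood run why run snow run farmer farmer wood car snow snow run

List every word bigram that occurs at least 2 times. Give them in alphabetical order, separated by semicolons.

car why; run wood; snow run; why run; wood car

Bigram counts meeting the condition (at least 2 times):
  car why: 2
  run wood: 2
  snow run: 2
  why run: 2
  wood car: 2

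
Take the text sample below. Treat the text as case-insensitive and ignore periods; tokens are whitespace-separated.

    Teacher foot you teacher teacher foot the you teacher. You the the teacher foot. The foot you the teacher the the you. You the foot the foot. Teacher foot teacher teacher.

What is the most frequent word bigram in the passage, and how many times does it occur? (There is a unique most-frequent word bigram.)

"teacher foot", 4 times

Bigram frequencies (highest first):
  teacher foot: 4
  foot the: 3
  you the: 3
  the foot: 3
  foot you: 2
  you teacher: 2
  … (8 more, each ≤ 2)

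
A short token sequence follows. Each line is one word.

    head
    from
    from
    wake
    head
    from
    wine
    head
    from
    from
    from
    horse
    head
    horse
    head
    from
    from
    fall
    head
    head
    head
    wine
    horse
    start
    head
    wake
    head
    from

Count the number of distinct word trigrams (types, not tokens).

23

28 tokens → 26 trigram windows in total.
Repeated trigrams (each contributes count−1 duplicates):
  head from from: 3
  wake head from: 2
3 duplicate windows → 26 − 3 = 23 distinct.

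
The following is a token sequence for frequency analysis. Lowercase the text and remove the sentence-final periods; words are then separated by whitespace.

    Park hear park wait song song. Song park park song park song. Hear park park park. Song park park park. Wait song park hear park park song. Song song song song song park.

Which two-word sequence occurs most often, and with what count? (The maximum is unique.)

Bigram frequencies (highest first):
  song song: 7
  park park: 6
  song park: 5
  park song: 4
  hear park: 3
  park hear: 2
  … (3 more, each ≤ 2)

"song song", 7 times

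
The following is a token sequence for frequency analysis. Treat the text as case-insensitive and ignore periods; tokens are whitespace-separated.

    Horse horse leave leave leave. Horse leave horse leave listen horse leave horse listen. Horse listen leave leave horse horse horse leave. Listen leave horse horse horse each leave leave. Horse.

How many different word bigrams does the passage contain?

10

31 tokens → 30 bigram windows in total.
Repeated bigrams (each contributes count−1 duplicates):
  leave horse: 6
  horse horse: 5
  horse leave: 5
  leave leave: 4
  horse listen: 2
  leave listen: 2
  listen horse: 2
  listen leave: 2
20 duplicate windows → 30 − 20 = 10 distinct.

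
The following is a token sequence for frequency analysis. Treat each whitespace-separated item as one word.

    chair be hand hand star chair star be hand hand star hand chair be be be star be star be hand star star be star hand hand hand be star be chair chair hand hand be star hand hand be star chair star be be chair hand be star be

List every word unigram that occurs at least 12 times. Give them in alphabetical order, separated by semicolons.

be; hand; star

Unigram counts meeting the condition (at least 12 times):
  be: 16
  hand: 14
  star: 13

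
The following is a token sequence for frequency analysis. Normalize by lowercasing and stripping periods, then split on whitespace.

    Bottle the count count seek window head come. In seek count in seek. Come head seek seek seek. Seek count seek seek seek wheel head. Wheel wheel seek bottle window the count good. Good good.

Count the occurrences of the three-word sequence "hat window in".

Scanning the 33 overlapping trigram windows for "hat window in":
  (none found)

0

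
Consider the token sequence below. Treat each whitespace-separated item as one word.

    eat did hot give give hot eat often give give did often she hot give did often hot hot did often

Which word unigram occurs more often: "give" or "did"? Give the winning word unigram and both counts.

"give" (5 vs 4)

"give": 5 occurrences
"did": 4 occurrences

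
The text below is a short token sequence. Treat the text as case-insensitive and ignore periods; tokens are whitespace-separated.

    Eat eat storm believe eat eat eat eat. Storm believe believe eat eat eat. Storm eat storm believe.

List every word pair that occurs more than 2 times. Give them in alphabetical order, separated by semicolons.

eat eat; eat storm; storm believe

Bigram counts meeting the condition (more than 2 times):
  eat eat: 6
  eat storm: 4
  storm believe: 3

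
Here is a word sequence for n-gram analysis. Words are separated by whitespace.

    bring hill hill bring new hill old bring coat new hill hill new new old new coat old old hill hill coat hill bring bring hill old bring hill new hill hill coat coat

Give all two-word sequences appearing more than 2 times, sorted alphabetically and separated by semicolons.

Bigram counts meeting the condition (more than 2 times):
  bring hill: 3
  hill hill: 4
  new hill: 3

bring hill; hill hill; new hill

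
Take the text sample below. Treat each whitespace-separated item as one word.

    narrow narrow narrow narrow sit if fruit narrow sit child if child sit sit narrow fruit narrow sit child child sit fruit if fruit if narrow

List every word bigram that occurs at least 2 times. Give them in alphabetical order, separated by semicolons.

child sit; fruit if; fruit narrow; if fruit; narrow narrow; narrow sit; sit child

Bigram counts meeting the condition (at least 2 times):
  child sit: 2
  fruit if: 2
  fruit narrow: 2
  if fruit: 2
  narrow narrow: 3
  narrow sit: 3
  sit child: 2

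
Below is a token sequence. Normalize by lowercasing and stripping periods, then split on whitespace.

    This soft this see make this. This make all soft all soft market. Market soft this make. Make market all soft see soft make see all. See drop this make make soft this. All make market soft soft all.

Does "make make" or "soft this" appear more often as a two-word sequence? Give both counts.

"make make": 2 occurrences
"soft this": 3 occurrences

"soft this" (3 vs 2)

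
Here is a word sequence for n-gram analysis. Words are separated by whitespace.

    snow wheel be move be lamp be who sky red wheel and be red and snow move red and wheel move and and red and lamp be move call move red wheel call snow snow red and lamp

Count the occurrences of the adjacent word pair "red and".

4

Scanning the 37 overlapping bigram windows for "red and":
  position 14–15: red and
  position 18–19: red and
  position 24–25: red and
  position 36–37: red and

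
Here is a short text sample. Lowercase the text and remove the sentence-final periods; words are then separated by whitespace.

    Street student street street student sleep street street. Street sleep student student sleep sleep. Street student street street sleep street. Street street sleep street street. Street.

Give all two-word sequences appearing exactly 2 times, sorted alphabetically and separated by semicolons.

student sleep; student street

Bigram counts meeting the condition (exactly 2 times):
  student sleep: 2
  student street: 2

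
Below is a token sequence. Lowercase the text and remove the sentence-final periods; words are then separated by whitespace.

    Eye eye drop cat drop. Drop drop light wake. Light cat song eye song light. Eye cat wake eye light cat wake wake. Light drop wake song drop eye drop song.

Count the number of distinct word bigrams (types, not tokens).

31 tokens → 30 bigram windows in total.
Repeated bigrams (each contributes count−1 duplicates):
  cat wake: 2
  drop drop: 2
  eye drop: 2
  light cat: 2
  wake light: 2
5 duplicate windows → 30 − 5 = 25 distinct.

25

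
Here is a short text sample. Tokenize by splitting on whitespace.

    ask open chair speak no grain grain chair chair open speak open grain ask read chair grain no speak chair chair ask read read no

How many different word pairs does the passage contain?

22

25 tokens → 24 bigram windows in total.
Repeated bigrams (each contributes count−1 duplicates):
  ask read: 2
  chair chair: 2
2 duplicate windows → 24 − 2 = 22 distinct.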